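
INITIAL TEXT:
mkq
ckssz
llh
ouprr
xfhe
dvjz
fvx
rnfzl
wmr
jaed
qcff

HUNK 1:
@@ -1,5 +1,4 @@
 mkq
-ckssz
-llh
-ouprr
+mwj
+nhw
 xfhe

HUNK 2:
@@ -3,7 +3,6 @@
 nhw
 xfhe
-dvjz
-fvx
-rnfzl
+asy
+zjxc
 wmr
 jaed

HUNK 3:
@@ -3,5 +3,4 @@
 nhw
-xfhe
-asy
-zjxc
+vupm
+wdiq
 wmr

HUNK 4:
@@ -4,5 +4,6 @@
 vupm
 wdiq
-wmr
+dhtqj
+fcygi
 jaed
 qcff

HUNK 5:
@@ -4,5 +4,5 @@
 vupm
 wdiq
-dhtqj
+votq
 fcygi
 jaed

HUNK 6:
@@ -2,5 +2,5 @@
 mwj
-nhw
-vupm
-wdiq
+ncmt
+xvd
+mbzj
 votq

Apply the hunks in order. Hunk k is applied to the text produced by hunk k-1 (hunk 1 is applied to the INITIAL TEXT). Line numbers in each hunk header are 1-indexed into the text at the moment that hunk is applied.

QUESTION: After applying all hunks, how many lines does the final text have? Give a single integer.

Hunk 1: at line 1 remove [ckssz,llh,ouprr] add [mwj,nhw] -> 10 lines: mkq mwj nhw xfhe dvjz fvx rnfzl wmr jaed qcff
Hunk 2: at line 3 remove [dvjz,fvx,rnfzl] add [asy,zjxc] -> 9 lines: mkq mwj nhw xfhe asy zjxc wmr jaed qcff
Hunk 3: at line 3 remove [xfhe,asy,zjxc] add [vupm,wdiq] -> 8 lines: mkq mwj nhw vupm wdiq wmr jaed qcff
Hunk 4: at line 4 remove [wmr] add [dhtqj,fcygi] -> 9 lines: mkq mwj nhw vupm wdiq dhtqj fcygi jaed qcff
Hunk 5: at line 4 remove [dhtqj] add [votq] -> 9 lines: mkq mwj nhw vupm wdiq votq fcygi jaed qcff
Hunk 6: at line 2 remove [nhw,vupm,wdiq] add [ncmt,xvd,mbzj] -> 9 lines: mkq mwj ncmt xvd mbzj votq fcygi jaed qcff
Final line count: 9

Answer: 9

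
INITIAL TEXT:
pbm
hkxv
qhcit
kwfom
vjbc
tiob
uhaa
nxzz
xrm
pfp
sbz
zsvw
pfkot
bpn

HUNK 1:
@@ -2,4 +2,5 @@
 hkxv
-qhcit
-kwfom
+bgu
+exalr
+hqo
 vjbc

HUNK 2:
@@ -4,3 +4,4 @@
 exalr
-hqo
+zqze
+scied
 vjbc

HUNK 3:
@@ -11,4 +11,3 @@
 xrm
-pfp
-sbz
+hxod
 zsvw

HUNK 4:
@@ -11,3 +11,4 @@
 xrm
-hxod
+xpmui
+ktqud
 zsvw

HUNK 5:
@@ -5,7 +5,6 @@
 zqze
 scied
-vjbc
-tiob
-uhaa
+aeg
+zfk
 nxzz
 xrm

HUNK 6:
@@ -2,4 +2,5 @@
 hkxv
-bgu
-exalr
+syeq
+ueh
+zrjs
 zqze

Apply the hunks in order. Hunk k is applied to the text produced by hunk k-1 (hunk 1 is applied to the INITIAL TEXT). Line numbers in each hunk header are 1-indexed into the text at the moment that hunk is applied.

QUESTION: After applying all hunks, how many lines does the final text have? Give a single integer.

Answer: 16

Derivation:
Hunk 1: at line 2 remove [qhcit,kwfom] add [bgu,exalr,hqo] -> 15 lines: pbm hkxv bgu exalr hqo vjbc tiob uhaa nxzz xrm pfp sbz zsvw pfkot bpn
Hunk 2: at line 4 remove [hqo] add [zqze,scied] -> 16 lines: pbm hkxv bgu exalr zqze scied vjbc tiob uhaa nxzz xrm pfp sbz zsvw pfkot bpn
Hunk 3: at line 11 remove [pfp,sbz] add [hxod] -> 15 lines: pbm hkxv bgu exalr zqze scied vjbc tiob uhaa nxzz xrm hxod zsvw pfkot bpn
Hunk 4: at line 11 remove [hxod] add [xpmui,ktqud] -> 16 lines: pbm hkxv bgu exalr zqze scied vjbc tiob uhaa nxzz xrm xpmui ktqud zsvw pfkot bpn
Hunk 5: at line 5 remove [vjbc,tiob,uhaa] add [aeg,zfk] -> 15 lines: pbm hkxv bgu exalr zqze scied aeg zfk nxzz xrm xpmui ktqud zsvw pfkot bpn
Hunk 6: at line 2 remove [bgu,exalr] add [syeq,ueh,zrjs] -> 16 lines: pbm hkxv syeq ueh zrjs zqze scied aeg zfk nxzz xrm xpmui ktqud zsvw pfkot bpn
Final line count: 16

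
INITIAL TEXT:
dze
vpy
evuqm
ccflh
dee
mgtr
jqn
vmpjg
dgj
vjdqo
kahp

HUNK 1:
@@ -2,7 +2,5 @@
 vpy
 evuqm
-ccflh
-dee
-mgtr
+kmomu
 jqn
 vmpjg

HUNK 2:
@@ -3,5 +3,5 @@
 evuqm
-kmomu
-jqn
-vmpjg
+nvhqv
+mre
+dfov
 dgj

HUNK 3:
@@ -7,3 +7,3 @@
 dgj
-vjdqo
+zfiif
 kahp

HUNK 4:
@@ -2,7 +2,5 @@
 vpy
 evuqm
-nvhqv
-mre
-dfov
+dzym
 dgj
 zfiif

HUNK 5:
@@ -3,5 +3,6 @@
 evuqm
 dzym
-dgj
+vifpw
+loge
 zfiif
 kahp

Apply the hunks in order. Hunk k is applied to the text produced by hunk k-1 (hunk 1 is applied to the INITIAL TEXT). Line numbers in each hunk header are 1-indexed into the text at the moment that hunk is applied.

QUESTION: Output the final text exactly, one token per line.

Hunk 1: at line 2 remove [ccflh,dee,mgtr] add [kmomu] -> 9 lines: dze vpy evuqm kmomu jqn vmpjg dgj vjdqo kahp
Hunk 2: at line 3 remove [kmomu,jqn,vmpjg] add [nvhqv,mre,dfov] -> 9 lines: dze vpy evuqm nvhqv mre dfov dgj vjdqo kahp
Hunk 3: at line 7 remove [vjdqo] add [zfiif] -> 9 lines: dze vpy evuqm nvhqv mre dfov dgj zfiif kahp
Hunk 4: at line 2 remove [nvhqv,mre,dfov] add [dzym] -> 7 lines: dze vpy evuqm dzym dgj zfiif kahp
Hunk 5: at line 3 remove [dgj] add [vifpw,loge] -> 8 lines: dze vpy evuqm dzym vifpw loge zfiif kahp

Answer: dze
vpy
evuqm
dzym
vifpw
loge
zfiif
kahp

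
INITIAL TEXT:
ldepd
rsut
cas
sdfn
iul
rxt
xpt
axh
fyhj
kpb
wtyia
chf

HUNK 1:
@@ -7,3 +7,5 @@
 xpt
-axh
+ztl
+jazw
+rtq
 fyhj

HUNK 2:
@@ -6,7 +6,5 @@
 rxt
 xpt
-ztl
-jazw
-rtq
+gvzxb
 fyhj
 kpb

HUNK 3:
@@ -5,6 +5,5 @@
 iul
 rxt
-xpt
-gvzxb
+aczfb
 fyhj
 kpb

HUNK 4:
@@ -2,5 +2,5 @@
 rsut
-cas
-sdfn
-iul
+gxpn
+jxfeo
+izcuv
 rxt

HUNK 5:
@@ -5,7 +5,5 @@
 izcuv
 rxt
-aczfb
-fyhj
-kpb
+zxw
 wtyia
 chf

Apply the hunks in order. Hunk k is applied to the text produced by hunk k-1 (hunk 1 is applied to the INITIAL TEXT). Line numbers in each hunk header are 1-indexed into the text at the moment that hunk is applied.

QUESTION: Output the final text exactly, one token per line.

Hunk 1: at line 7 remove [axh] add [ztl,jazw,rtq] -> 14 lines: ldepd rsut cas sdfn iul rxt xpt ztl jazw rtq fyhj kpb wtyia chf
Hunk 2: at line 6 remove [ztl,jazw,rtq] add [gvzxb] -> 12 lines: ldepd rsut cas sdfn iul rxt xpt gvzxb fyhj kpb wtyia chf
Hunk 3: at line 5 remove [xpt,gvzxb] add [aczfb] -> 11 lines: ldepd rsut cas sdfn iul rxt aczfb fyhj kpb wtyia chf
Hunk 4: at line 2 remove [cas,sdfn,iul] add [gxpn,jxfeo,izcuv] -> 11 lines: ldepd rsut gxpn jxfeo izcuv rxt aczfb fyhj kpb wtyia chf
Hunk 5: at line 5 remove [aczfb,fyhj,kpb] add [zxw] -> 9 lines: ldepd rsut gxpn jxfeo izcuv rxt zxw wtyia chf

Answer: ldepd
rsut
gxpn
jxfeo
izcuv
rxt
zxw
wtyia
chf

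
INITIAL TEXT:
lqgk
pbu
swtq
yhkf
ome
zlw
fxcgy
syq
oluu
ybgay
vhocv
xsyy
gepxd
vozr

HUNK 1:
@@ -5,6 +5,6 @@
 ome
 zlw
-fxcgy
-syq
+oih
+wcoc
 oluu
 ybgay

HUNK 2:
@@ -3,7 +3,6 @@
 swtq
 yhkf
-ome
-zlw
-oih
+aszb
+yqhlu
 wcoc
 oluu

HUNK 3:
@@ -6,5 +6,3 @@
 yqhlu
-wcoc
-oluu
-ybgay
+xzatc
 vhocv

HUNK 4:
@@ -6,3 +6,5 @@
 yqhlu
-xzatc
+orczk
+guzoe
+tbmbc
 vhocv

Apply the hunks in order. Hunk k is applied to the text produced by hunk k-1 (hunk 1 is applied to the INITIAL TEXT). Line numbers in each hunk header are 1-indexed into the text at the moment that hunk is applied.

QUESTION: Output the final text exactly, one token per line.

Answer: lqgk
pbu
swtq
yhkf
aszb
yqhlu
orczk
guzoe
tbmbc
vhocv
xsyy
gepxd
vozr

Derivation:
Hunk 1: at line 5 remove [fxcgy,syq] add [oih,wcoc] -> 14 lines: lqgk pbu swtq yhkf ome zlw oih wcoc oluu ybgay vhocv xsyy gepxd vozr
Hunk 2: at line 3 remove [ome,zlw,oih] add [aszb,yqhlu] -> 13 lines: lqgk pbu swtq yhkf aszb yqhlu wcoc oluu ybgay vhocv xsyy gepxd vozr
Hunk 3: at line 6 remove [wcoc,oluu,ybgay] add [xzatc] -> 11 lines: lqgk pbu swtq yhkf aszb yqhlu xzatc vhocv xsyy gepxd vozr
Hunk 4: at line 6 remove [xzatc] add [orczk,guzoe,tbmbc] -> 13 lines: lqgk pbu swtq yhkf aszb yqhlu orczk guzoe tbmbc vhocv xsyy gepxd vozr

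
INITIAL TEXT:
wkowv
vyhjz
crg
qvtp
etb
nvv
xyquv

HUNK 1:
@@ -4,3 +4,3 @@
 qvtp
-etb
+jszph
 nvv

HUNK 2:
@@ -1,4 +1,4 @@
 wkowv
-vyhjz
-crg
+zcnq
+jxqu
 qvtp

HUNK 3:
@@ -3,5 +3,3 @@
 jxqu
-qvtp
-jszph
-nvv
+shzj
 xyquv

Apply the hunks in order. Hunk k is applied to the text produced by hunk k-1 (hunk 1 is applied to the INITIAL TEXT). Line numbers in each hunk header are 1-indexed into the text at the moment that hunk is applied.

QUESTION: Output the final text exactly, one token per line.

Answer: wkowv
zcnq
jxqu
shzj
xyquv

Derivation:
Hunk 1: at line 4 remove [etb] add [jszph] -> 7 lines: wkowv vyhjz crg qvtp jszph nvv xyquv
Hunk 2: at line 1 remove [vyhjz,crg] add [zcnq,jxqu] -> 7 lines: wkowv zcnq jxqu qvtp jszph nvv xyquv
Hunk 3: at line 3 remove [qvtp,jszph,nvv] add [shzj] -> 5 lines: wkowv zcnq jxqu shzj xyquv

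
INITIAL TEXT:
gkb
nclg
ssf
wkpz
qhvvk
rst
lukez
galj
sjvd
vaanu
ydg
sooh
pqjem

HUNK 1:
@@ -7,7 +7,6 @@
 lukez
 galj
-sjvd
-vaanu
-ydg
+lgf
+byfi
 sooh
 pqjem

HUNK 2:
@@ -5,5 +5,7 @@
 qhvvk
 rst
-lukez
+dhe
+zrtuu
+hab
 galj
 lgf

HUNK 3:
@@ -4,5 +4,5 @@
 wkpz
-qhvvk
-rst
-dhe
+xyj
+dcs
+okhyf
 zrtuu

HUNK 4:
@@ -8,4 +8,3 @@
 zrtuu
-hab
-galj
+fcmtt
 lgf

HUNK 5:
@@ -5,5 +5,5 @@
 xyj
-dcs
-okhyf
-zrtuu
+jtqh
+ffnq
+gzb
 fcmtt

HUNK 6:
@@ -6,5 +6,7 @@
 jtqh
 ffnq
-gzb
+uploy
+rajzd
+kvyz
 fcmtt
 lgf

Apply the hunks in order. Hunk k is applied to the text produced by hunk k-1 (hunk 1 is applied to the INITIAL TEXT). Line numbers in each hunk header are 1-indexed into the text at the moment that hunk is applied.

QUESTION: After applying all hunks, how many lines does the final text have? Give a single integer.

Answer: 15

Derivation:
Hunk 1: at line 7 remove [sjvd,vaanu,ydg] add [lgf,byfi] -> 12 lines: gkb nclg ssf wkpz qhvvk rst lukez galj lgf byfi sooh pqjem
Hunk 2: at line 5 remove [lukez] add [dhe,zrtuu,hab] -> 14 lines: gkb nclg ssf wkpz qhvvk rst dhe zrtuu hab galj lgf byfi sooh pqjem
Hunk 3: at line 4 remove [qhvvk,rst,dhe] add [xyj,dcs,okhyf] -> 14 lines: gkb nclg ssf wkpz xyj dcs okhyf zrtuu hab galj lgf byfi sooh pqjem
Hunk 4: at line 8 remove [hab,galj] add [fcmtt] -> 13 lines: gkb nclg ssf wkpz xyj dcs okhyf zrtuu fcmtt lgf byfi sooh pqjem
Hunk 5: at line 5 remove [dcs,okhyf,zrtuu] add [jtqh,ffnq,gzb] -> 13 lines: gkb nclg ssf wkpz xyj jtqh ffnq gzb fcmtt lgf byfi sooh pqjem
Hunk 6: at line 6 remove [gzb] add [uploy,rajzd,kvyz] -> 15 lines: gkb nclg ssf wkpz xyj jtqh ffnq uploy rajzd kvyz fcmtt lgf byfi sooh pqjem
Final line count: 15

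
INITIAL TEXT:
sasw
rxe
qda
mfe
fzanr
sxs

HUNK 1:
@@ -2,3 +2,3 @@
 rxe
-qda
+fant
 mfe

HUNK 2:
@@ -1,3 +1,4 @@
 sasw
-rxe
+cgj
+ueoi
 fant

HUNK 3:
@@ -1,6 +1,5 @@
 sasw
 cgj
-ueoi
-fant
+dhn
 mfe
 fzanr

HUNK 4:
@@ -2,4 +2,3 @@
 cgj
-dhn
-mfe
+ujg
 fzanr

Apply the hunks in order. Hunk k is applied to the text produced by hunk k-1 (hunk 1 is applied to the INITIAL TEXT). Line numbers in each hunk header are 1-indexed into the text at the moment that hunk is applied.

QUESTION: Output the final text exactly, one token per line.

Hunk 1: at line 2 remove [qda] add [fant] -> 6 lines: sasw rxe fant mfe fzanr sxs
Hunk 2: at line 1 remove [rxe] add [cgj,ueoi] -> 7 lines: sasw cgj ueoi fant mfe fzanr sxs
Hunk 3: at line 1 remove [ueoi,fant] add [dhn] -> 6 lines: sasw cgj dhn mfe fzanr sxs
Hunk 4: at line 2 remove [dhn,mfe] add [ujg] -> 5 lines: sasw cgj ujg fzanr sxs

Answer: sasw
cgj
ujg
fzanr
sxs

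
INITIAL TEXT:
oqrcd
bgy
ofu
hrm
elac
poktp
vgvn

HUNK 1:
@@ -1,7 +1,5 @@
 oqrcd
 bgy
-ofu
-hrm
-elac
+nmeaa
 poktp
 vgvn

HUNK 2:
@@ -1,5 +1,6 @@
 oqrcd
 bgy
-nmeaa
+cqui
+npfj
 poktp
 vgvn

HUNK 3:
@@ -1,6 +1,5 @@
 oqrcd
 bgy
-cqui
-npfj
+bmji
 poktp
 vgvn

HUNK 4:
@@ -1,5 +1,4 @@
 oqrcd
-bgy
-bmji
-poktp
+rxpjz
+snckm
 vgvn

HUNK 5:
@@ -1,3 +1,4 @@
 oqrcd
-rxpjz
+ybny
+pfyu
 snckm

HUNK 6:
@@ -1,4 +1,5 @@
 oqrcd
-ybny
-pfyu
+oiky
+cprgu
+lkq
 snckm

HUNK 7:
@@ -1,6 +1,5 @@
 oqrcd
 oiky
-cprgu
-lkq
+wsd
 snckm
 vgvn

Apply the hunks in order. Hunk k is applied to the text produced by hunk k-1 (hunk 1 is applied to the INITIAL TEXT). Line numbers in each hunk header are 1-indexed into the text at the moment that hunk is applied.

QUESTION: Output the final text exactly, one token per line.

Hunk 1: at line 1 remove [ofu,hrm,elac] add [nmeaa] -> 5 lines: oqrcd bgy nmeaa poktp vgvn
Hunk 2: at line 1 remove [nmeaa] add [cqui,npfj] -> 6 lines: oqrcd bgy cqui npfj poktp vgvn
Hunk 3: at line 1 remove [cqui,npfj] add [bmji] -> 5 lines: oqrcd bgy bmji poktp vgvn
Hunk 4: at line 1 remove [bgy,bmji,poktp] add [rxpjz,snckm] -> 4 lines: oqrcd rxpjz snckm vgvn
Hunk 5: at line 1 remove [rxpjz] add [ybny,pfyu] -> 5 lines: oqrcd ybny pfyu snckm vgvn
Hunk 6: at line 1 remove [ybny,pfyu] add [oiky,cprgu,lkq] -> 6 lines: oqrcd oiky cprgu lkq snckm vgvn
Hunk 7: at line 1 remove [cprgu,lkq] add [wsd] -> 5 lines: oqrcd oiky wsd snckm vgvn

Answer: oqrcd
oiky
wsd
snckm
vgvn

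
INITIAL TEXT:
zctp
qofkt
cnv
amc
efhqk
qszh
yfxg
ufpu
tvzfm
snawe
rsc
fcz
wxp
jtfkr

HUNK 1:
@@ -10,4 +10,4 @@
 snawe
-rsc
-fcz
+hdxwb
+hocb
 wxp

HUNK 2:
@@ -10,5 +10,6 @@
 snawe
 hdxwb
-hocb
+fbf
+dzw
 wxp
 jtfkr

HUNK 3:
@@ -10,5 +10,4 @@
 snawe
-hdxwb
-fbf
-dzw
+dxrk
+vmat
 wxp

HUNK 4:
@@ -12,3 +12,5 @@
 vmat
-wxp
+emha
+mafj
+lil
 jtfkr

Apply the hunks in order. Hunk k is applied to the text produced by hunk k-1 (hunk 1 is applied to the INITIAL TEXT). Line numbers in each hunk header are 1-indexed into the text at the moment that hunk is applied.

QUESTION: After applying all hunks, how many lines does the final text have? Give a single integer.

Answer: 16

Derivation:
Hunk 1: at line 10 remove [rsc,fcz] add [hdxwb,hocb] -> 14 lines: zctp qofkt cnv amc efhqk qszh yfxg ufpu tvzfm snawe hdxwb hocb wxp jtfkr
Hunk 2: at line 10 remove [hocb] add [fbf,dzw] -> 15 lines: zctp qofkt cnv amc efhqk qszh yfxg ufpu tvzfm snawe hdxwb fbf dzw wxp jtfkr
Hunk 3: at line 10 remove [hdxwb,fbf,dzw] add [dxrk,vmat] -> 14 lines: zctp qofkt cnv amc efhqk qszh yfxg ufpu tvzfm snawe dxrk vmat wxp jtfkr
Hunk 4: at line 12 remove [wxp] add [emha,mafj,lil] -> 16 lines: zctp qofkt cnv amc efhqk qszh yfxg ufpu tvzfm snawe dxrk vmat emha mafj lil jtfkr
Final line count: 16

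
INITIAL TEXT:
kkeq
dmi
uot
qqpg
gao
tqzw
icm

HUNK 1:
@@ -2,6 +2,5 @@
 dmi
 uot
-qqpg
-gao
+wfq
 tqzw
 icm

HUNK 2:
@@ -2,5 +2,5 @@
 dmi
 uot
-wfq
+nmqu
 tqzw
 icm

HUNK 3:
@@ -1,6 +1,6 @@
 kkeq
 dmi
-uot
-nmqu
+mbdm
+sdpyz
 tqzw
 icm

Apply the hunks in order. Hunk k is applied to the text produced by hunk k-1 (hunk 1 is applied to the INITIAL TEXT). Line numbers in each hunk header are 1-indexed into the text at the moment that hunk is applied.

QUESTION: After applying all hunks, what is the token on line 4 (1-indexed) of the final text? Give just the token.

Hunk 1: at line 2 remove [qqpg,gao] add [wfq] -> 6 lines: kkeq dmi uot wfq tqzw icm
Hunk 2: at line 2 remove [wfq] add [nmqu] -> 6 lines: kkeq dmi uot nmqu tqzw icm
Hunk 3: at line 1 remove [uot,nmqu] add [mbdm,sdpyz] -> 6 lines: kkeq dmi mbdm sdpyz tqzw icm
Final line 4: sdpyz

Answer: sdpyz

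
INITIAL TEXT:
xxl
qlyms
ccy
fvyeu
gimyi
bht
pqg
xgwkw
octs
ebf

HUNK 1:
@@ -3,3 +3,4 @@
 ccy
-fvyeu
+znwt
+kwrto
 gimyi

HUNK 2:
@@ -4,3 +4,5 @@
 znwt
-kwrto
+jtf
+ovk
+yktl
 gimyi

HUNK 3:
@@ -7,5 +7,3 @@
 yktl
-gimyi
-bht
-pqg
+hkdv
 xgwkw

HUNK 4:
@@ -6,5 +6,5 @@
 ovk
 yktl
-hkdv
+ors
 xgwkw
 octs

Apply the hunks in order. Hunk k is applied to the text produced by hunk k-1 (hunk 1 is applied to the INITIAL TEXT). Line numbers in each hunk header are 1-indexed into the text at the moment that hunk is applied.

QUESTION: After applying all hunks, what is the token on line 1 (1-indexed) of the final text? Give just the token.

Answer: xxl

Derivation:
Hunk 1: at line 3 remove [fvyeu] add [znwt,kwrto] -> 11 lines: xxl qlyms ccy znwt kwrto gimyi bht pqg xgwkw octs ebf
Hunk 2: at line 4 remove [kwrto] add [jtf,ovk,yktl] -> 13 lines: xxl qlyms ccy znwt jtf ovk yktl gimyi bht pqg xgwkw octs ebf
Hunk 3: at line 7 remove [gimyi,bht,pqg] add [hkdv] -> 11 lines: xxl qlyms ccy znwt jtf ovk yktl hkdv xgwkw octs ebf
Hunk 4: at line 6 remove [hkdv] add [ors] -> 11 lines: xxl qlyms ccy znwt jtf ovk yktl ors xgwkw octs ebf
Final line 1: xxl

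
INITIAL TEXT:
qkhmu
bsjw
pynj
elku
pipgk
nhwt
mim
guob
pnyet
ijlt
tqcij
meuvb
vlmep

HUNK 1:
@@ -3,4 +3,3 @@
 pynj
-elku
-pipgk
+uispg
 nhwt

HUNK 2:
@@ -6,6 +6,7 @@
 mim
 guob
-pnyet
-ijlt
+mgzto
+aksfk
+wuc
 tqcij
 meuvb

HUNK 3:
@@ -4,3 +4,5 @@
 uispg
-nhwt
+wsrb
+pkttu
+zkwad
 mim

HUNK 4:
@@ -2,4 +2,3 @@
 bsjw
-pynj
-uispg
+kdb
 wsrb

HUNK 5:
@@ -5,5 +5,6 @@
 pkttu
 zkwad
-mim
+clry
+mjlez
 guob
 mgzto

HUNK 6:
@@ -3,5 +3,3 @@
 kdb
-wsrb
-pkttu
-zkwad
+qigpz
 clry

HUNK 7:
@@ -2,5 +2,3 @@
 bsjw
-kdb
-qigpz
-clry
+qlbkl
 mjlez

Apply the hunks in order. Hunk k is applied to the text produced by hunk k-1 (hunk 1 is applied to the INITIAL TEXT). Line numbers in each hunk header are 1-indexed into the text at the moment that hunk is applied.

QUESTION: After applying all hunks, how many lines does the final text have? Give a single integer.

Answer: 11

Derivation:
Hunk 1: at line 3 remove [elku,pipgk] add [uispg] -> 12 lines: qkhmu bsjw pynj uispg nhwt mim guob pnyet ijlt tqcij meuvb vlmep
Hunk 2: at line 6 remove [pnyet,ijlt] add [mgzto,aksfk,wuc] -> 13 lines: qkhmu bsjw pynj uispg nhwt mim guob mgzto aksfk wuc tqcij meuvb vlmep
Hunk 3: at line 4 remove [nhwt] add [wsrb,pkttu,zkwad] -> 15 lines: qkhmu bsjw pynj uispg wsrb pkttu zkwad mim guob mgzto aksfk wuc tqcij meuvb vlmep
Hunk 4: at line 2 remove [pynj,uispg] add [kdb] -> 14 lines: qkhmu bsjw kdb wsrb pkttu zkwad mim guob mgzto aksfk wuc tqcij meuvb vlmep
Hunk 5: at line 5 remove [mim] add [clry,mjlez] -> 15 lines: qkhmu bsjw kdb wsrb pkttu zkwad clry mjlez guob mgzto aksfk wuc tqcij meuvb vlmep
Hunk 6: at line 3 remove [wsrb,pkttu,zkwad] add [qigpz] -> 13 lines: qkhmu bsjw kdb qigpz clry mjlez guob mgzto aksfk wuc tqcij meuvb vlmep
Hunk 7: at line 2 remove [kdb,qigpz,clry] add [qlbkl] -> 11 lines: qkhmu bsjw qlbkl mjlez guob mgzto aksfk wuc tqcij meuvb vlmep
Final line count: 11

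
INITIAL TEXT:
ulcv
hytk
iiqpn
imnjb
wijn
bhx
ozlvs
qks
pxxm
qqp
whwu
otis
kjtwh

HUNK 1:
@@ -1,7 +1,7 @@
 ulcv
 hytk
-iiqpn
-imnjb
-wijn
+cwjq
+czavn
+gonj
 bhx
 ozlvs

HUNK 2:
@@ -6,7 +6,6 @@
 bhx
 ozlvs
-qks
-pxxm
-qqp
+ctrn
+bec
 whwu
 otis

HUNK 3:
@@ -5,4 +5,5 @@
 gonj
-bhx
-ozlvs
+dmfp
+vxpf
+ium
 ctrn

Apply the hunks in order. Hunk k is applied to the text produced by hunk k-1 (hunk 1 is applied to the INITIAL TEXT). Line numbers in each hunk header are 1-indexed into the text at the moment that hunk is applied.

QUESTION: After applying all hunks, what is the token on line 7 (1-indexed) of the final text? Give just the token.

Hunk 1: at line 1 remove [iiqpn,imnjb,wijn] add [cwjq,czavn,gonj] -> 13 lines: ulcv hytk cwjq czavn gonj bhx ozlvs qks pxxm qqp whwu otis kjtwh
Hunk 2: at line 6 remove [qks,pxxm,qqp] add [ctrn,bec] -> 12 lines: ulcv hytk cwjq czavn gonj bhx ozlvs ctrn bec whwu otis kjtwh
Hunk 3: at line 5 remove [bhx,ozlvs] add [dmfp,vxpf,ium] -> 13 lines: ulcv hytk cwjq czavn gonj dmfp vxpf ium ctrn bec whwu otis kjtwh
Final line 7: vxpf

Answer: vxpf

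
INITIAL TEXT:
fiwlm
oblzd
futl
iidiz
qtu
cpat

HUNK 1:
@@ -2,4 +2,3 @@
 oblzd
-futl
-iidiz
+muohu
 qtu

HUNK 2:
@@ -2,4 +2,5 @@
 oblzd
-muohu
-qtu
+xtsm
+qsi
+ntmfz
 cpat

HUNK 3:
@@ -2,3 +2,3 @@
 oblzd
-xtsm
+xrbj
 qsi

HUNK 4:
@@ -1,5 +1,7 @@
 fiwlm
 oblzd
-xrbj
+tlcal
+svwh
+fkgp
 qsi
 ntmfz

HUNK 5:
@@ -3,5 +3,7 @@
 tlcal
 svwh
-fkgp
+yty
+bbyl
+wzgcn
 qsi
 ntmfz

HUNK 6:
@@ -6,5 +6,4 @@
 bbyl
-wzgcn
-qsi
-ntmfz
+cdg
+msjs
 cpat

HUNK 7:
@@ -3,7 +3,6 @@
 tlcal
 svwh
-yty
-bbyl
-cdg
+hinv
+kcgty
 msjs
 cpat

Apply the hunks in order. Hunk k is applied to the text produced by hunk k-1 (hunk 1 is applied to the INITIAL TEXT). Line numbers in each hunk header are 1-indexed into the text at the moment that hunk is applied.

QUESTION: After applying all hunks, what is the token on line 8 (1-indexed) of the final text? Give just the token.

Answer: cpat

Derivation:
Hunk 1: at line 2 remove [futl,iidiz] add [muohu] -> 5 lines: fiwlm oblzd muohu qtu cpat
Hunk 2: at line 2 remove [muohu,qtu] add [xtsm,qsi,ntmfz] -> 6 lines: fiwlm oblzd xtsm qsi ntmfz cpat
Hunk 3: at line 2 remove [xtsm] add [xrbj] -> 6 lines: fiwlm oblzd xrbj qsi ntmfz cpat
Hunk 4: at line 1 remove [xrbj] add [tlcal,svwh,fkgp] -> 8 lines: fiwlm oblzd tlcal svwh fkgp qsi ntmfz cpat
Hunk 5: at line 3 remove [fkgp] add [yty,bbyl,wzgcn] -> 10 lines: fiwlm oblzd tlcal svwh yty bbyl wzgcn qsi ntmfz cpat
Hunk 6: at line 6 remove [wzgcn,qsi,ntmfz] add [cdg,msjs] -> 9 lines: fiwlm oblzd tlcal svwh yty bbyl cdg msjs cpat
Hunk 7: at line 3 remove [yty,bbyl,cdg] add [hinv,kcgty] -> 8 lines: fiwlm oblzd tlcal svwh hinv kcgty msjs cpat
Final line 8: cpat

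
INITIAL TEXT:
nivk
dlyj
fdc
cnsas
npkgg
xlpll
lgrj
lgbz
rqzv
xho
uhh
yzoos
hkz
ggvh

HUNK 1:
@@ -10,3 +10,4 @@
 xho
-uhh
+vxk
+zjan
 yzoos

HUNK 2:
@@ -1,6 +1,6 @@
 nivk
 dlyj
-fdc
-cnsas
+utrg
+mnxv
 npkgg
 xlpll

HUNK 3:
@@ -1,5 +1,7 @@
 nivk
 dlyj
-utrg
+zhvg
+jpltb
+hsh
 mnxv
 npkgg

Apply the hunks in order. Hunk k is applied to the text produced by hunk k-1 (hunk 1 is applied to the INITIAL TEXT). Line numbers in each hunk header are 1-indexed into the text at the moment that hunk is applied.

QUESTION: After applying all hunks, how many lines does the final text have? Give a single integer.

Hunk 1: at line 10 remove [uhh] add [vxk,zjan] -> 15 lines: nivk dlyj fdc cnsas npkgg xlpll lgrj lgbz rqzv xho vxk zjan yzoos hkz ggvh
Hunk 2: at line 1 remove [fdc,cnsas] add [utrg,mnxv] -> 15 lines: nivk dlyj utrg mnxv npkgg xlpll lgrj lgbz rqzv xho vxk zjan yzoos hkz ggvh
Hunk 3: at line 1 remove [utrg] add [zhvg,jpltb,hsh] -> 17 lines: nivk dlyj zhvg jpltb hsh mnxv npkgg xlpll lgrj lgbz rqzv xho vxk zjan yzoos hkz ggvh
Final line count: 17

Answer: 17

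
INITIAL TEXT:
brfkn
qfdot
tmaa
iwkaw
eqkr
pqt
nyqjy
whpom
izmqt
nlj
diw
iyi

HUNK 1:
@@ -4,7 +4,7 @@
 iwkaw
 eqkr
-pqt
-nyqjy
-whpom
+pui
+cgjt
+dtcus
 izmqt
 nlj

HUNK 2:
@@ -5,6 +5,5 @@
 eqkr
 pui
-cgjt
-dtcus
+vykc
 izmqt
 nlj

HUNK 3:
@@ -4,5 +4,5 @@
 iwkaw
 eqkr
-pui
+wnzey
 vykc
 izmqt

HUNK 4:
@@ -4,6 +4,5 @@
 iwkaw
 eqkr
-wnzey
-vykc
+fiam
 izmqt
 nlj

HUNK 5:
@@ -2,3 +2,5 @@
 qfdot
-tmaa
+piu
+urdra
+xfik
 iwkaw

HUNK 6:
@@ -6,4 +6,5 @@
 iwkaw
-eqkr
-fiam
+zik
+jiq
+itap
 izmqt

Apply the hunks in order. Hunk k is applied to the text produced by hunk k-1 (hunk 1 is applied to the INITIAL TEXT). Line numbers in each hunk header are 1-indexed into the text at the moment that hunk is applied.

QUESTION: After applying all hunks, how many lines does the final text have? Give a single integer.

Answer: 13

Derivation:
Hunk 1: at line 4 remove [pqt,nyqjy,whpom] add [pui,cgjt,dtcus] -> 12 lines: brfkn qfdot tmaa iwkaw eqkr pui cgjt dtcus izmqt nlj diw iyi
Hunk 2: at line 5 remove [cgjt,dtcus] add [vykc] -> 11 lines: brfkn qfdot tmaa iwkaw eqkr pui vykc izmqt nlj diw iyi
Hunk 3: at line 4 remove [pui] add [wnzey] -> 11 lines: brfkn qfdot tmaa iwkaw eqkr wnzey vykc izmqt nlj diw iyi
Hunk 4: at line 4 remove [wnzey,vykc] add [fiam] -> 10 lines: brfkn qfdot tmaa iwkaw eqkr fiam izmqt nlj diw iyi
Hunk 5: at line 2 remove [tmaa] add [piu,urdra,xfik] -> 12 lines: brfkn qfdot piu urdra xfik iwkaw eqkr fiam izmqt nlj diw iyi
Hunk 6: at line 6 remove [eqkr,fiam] add [zik,jiq,itap] -> 13 lines: brfkn qfdot piu urdra xfik iwkaw zik jiq itap izmqt nlj diw iyi
Final line count: 13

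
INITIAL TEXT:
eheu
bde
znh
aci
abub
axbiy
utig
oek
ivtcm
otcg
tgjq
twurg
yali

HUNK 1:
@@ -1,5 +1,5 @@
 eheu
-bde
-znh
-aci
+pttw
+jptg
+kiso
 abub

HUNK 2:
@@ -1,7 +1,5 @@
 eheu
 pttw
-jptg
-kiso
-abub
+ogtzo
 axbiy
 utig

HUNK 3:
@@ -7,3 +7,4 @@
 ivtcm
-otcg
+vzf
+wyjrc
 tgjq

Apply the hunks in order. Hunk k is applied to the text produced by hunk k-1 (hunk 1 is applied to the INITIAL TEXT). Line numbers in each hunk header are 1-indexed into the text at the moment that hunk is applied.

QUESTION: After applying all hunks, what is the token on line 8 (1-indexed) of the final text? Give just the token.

Hunk 1: at line 1 remove [bde,znh,aci] add [pttw,jptg,kiso] -> 13 lines: eheu pttw jptg kiso abub axbiy utig oek ivtcm otcg tgjq twurg yali
Hunk 2: at line 1 remove [jptg,kiso,abub] add [ogtzo] -> 11 lines: eheu pttw ogtzo axbiy utig oek ivtcm otcg tgjq twurg yali
Hunk 3: at line 7 remove [otcg] add [vzf,wyjrc] -> 12 lines: eheu pttw ogtzo axbiy utig oek ivtcm vzf wyjrc tgjq twurg yali
Final line 8: vzf

Answer: vzf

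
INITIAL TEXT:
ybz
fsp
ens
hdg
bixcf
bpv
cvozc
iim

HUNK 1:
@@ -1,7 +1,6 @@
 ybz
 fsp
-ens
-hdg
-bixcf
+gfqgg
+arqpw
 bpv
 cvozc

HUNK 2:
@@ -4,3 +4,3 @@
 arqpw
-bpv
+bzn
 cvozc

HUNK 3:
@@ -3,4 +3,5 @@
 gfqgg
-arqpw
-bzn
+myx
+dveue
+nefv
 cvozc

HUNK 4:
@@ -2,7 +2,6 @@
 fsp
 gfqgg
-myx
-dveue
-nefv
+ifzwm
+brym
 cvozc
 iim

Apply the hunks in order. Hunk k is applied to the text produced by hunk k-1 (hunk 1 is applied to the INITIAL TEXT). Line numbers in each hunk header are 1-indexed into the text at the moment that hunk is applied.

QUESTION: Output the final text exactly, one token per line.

Answer: ybz
fsp
gfqgg
ifzwm
brym
cvozc
iim

Derivation:
Hunk 1: at line 1 remove [ens,hdg,bixcf] add [gfqgg,arqpw] -> 7 lines: ybz fsp gfqgg arqpw bpv cvozc iim
Hunk 2: at line 4 remove [bpv] add [bzn] -> 7 lines: ybz fsp gfqgg arqpw bzn cvozc iim
Hunk 3: at line 3 remove [arqpw,bzn] add [myx,dveue,nefv] -> 8 lines: ybz fsp gfqgg myx dveue nefv cvozc iim
Hunk 4: at line 2 remove [myx,dveue,nefv] add [ifzwm,brym] -> 7 lines: ybz fsp gfqgg ifzwm brym cvozc iim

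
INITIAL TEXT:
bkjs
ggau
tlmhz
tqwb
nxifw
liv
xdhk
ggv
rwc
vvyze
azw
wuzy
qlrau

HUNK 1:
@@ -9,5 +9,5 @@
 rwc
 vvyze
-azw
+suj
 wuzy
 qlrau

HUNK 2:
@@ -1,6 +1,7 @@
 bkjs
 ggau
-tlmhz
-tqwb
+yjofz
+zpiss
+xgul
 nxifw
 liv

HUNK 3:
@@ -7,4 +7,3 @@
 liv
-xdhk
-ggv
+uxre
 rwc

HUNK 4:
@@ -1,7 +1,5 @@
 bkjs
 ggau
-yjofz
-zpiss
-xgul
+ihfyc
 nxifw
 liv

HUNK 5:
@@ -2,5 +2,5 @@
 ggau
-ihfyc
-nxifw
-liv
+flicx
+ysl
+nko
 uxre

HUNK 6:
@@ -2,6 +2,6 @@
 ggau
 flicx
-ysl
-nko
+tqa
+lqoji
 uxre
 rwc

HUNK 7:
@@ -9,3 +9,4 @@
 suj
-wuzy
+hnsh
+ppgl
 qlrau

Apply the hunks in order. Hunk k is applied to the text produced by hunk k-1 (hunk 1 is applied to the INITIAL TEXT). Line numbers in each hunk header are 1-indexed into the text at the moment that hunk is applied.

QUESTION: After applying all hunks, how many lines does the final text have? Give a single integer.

Hunk 1: at line 9 remove [azw] add [suj] -> 13 lines: bkjs ggau tlmhz tqwb nxifw liv xdhk ggv rwc vvyze suj wuzy qlrau
Hunk 2: at line 1 remove [tlmhz,tqwb] add [yjofz,zpiss,xgul] -> 14 lines: bkjs ggau yjofz zpiss xgul nxifw liv xdhk ggv rwc vvyze suj wuzy qlrau
Hunk 3: at line 7 remove [xdhk,ggv] add [uxre] -> 13 lines: bkjs ggau yjofz zpiss xgul nxifw liv uxre rwc vvyze suj wuzy qlrau
Hunk 4: at line 1 remove [yjofz,zpiss,xgul] add [ihfyc] -> 11 lines: bkjs ggau ihfyc nxifw liv uxre rwc vvyze suj wuzy qlrau
Hunk 5: at line 2 remove [ihfyc,nxifw,liv] add [flicx,ysl,nko] -> 11 lines: bkjs ggau flicx ysl nko uxre rwc vvyze suj wuzy qlrau
Hunk 6: at line 2 remove [ysl,nko] add [tqa,lqoji] -> 11 lines: bkjs ggau flicx tqa lqoji uxre rwc vvyze suj wuzy qlrau
Hunk 7: at line 9 remove [wuzy] add [hnsh,ppgl] -> 12 lines: bkjs ggau flicx tqa lqoji uxre rwc vvyze suj hnsh ppgl qlrau
Final line count: 12

Answer: 12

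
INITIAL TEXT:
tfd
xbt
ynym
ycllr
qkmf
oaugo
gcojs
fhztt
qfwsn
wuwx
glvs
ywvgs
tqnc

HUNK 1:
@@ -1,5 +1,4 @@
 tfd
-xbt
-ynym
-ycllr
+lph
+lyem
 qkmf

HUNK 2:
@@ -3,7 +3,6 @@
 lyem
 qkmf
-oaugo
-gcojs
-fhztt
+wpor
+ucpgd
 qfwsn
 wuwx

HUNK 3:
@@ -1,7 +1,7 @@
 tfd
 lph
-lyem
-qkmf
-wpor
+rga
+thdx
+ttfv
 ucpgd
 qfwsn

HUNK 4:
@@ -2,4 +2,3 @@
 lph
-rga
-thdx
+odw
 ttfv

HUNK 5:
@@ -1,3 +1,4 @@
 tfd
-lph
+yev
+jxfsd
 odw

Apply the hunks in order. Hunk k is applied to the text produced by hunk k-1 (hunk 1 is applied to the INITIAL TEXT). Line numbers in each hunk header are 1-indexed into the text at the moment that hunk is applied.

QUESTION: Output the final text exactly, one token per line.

Hunk 1: at line 1 remove [xbt,ynym,ycllr] add [lph,lyem] -> 12 lines: tfd lph lyem qkmf oaugo gcojs fhztt qfwsn wuwx glvs ywvgs tqnc
Hunk 2: at line 3 remove [oaugo,gcojs,fhztt] add [wpor,ucpgd] -> 11 lines: tfd lph lyem qkmf wpor ucpgd qfwsn wuwx glvs ywvgs tqnc
Hunk 3: at line 1 remove [lyem,qkmf,wpor] add [rga,thdx,ttfv] -> 11 lines: tfd lph rga thdx ttfv ucpgd qfwsn wuwx glvs ywvgs tqnc
Hunk 4: at line 2 remove [rga,thdx] add [odw] -> 10 lines: tfd lph odw ttfv ucpgd qfwsn wuwx glvs ywvgs tqnc
Hunk 5: at line 1 remove [lph] add [yev,jxfsd] -> 11 lines: tfd yev jxfsd odw ttfv ucpgd qfwsn wuwx glvs ywvgs tqnc

Answer: tfd
yev
jxfsd
odw
ttfv
ucpgd
qfwsn
wuwx
glvs
ywvgs
tqnc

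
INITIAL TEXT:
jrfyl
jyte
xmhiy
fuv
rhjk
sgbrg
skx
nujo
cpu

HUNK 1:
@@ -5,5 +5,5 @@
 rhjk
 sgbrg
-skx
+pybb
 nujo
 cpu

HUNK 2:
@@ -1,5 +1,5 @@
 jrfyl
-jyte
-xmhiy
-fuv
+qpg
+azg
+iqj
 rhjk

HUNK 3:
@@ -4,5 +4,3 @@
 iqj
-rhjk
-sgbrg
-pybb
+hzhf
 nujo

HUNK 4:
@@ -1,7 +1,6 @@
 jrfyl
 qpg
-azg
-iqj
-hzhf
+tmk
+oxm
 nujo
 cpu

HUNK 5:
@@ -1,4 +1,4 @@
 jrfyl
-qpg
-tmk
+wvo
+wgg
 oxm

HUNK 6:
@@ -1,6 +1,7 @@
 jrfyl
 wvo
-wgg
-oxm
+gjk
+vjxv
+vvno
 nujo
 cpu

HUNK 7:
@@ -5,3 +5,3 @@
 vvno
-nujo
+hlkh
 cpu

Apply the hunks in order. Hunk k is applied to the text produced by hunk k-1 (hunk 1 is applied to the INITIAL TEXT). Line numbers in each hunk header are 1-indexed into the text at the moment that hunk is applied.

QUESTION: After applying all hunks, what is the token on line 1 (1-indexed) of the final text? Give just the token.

Hunk 1: at line 5 remove [skx] add [pybb] -> 9 lines: jrfyl jyte xmhiy fuv rhjk sgbrg pybb nujo cpu
Hunk 2: at line 1 remove [jyte,xmhiy,fuv] add [qpg,azg,iqj] -> 9 lines: jrfyl qpg azg iqj rhjk sgbrg pybb nujo cpu
Hunk 3: at line 4 remove [rhjk,sgbrg,pybb] add [hzhf] -> 7 lines: jrfyl qpg azg iqj hzhf nujo cpu
Hunk 4: at line 1 remove [azg,iqj,hzhf] add [tmk,oxm] -> 6 lines: jrfyl qpg tmk oxm nujo cpu
Hunk 5: at line 1 remove [qpg,tmk] add [wvo,wgg] -> 6 lines: jrfyl wvo wgg oxm nujo cpu
Hunk 6: at line 1 remove [wgg,oxm] add [gjk,vjxv,vvno] -> 7 lines: jrfyl wvo gjk vjxv vvno nujo cpu
Hunk 7: at line 5 remove [nujo] add [hlkh] -> 7 lines: jrfyl wvo gjk vjxv vvno hlkh cpu
Final line 1: jrfyl

Answer: jrfyl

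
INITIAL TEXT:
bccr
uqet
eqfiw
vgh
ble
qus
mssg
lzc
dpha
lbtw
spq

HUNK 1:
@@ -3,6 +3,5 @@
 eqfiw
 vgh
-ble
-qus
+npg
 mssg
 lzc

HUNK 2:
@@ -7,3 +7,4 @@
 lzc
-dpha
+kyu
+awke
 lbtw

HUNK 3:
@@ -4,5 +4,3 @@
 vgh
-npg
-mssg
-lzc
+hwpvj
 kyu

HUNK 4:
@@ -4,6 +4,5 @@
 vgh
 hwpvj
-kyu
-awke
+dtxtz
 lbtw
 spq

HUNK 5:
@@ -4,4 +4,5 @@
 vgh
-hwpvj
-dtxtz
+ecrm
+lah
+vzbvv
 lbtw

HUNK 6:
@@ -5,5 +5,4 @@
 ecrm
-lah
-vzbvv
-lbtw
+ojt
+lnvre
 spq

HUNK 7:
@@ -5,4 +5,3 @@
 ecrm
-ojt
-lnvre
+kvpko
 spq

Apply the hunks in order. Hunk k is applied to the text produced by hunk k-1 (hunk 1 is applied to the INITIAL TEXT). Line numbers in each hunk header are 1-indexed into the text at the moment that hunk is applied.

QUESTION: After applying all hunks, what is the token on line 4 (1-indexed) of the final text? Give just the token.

Hunk 1: at line 3 remove [ble,qus] add [npg] -> 10 lines: bccr uqet eqfiw vgh npg mssg lzc dpha lbtw spq
Hunk 2: at line 7 remove [dpha] add [kyu,awke] -> 11 lines: bccr uqet eqfiw vgh npg mssg lzc kyu awke lbtw spq
Hunk 3: at line 4 remove [npg,mssg,lzc] add [hwpvj] -> 9 lines: bccr uqet eqfiw vgh hwpvj kyu awke lbtw spq
Hunk 4: at line 4 remove [kyu,awke] add [dtxtz] -> 8 lines: bccr uqet eqfiw vgh hwpvj dtxtz lbtw spq
Hunk 5: at line 4 remove [hwpvj,dtxtz] add [ecrm,lah,vzbvv] -> 9 lines: bccr uqet eqfiw vgh ecrm lah vzbvv lbtw spq
Hunk 6: at line 5 remove [lah,vzbvv,lbtw] add [ojt,lnvre] -> 8 lines: bccr uqet eqfiw vgh ecrm ojt lnvre spq
Hunk 7: at line 5 remove [ojt,lnvre] add [kvpko] -> 7 lines: bccr uqet eqfiw vgh ecrm kvpko spq
Final line 4: vgh

Answer: vgh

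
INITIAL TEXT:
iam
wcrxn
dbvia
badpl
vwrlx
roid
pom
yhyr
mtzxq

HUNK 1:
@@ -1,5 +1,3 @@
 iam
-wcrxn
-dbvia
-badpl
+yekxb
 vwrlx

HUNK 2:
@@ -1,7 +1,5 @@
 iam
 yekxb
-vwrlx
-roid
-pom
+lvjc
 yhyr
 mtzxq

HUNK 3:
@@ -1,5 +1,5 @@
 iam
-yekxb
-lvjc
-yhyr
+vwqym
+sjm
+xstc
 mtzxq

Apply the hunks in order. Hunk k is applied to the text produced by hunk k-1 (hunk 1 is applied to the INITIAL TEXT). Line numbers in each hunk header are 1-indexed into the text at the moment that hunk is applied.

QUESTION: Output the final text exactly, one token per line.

Hunk 1: at line 1 remove [wcrxn,dbvia,badpl] add [yekxb] -> 7 lines: iam yekxb vwrlx roid pom yhyr mtzxq
Hunk 2: at line 1 remove [vwrlx,roid,pom] add [lvjc] -> 5 lines: iam yekxb lvjc yhyr mtzxq
Hunk 3: at line 1 remove [yekxb,lvjc,yhyr] add [vwqym,sjm,xstc] -> 5 lines: iam vwqym sjm xstc mtzxq

Answer: iam
vwqym
sjm
xstc
mtzxq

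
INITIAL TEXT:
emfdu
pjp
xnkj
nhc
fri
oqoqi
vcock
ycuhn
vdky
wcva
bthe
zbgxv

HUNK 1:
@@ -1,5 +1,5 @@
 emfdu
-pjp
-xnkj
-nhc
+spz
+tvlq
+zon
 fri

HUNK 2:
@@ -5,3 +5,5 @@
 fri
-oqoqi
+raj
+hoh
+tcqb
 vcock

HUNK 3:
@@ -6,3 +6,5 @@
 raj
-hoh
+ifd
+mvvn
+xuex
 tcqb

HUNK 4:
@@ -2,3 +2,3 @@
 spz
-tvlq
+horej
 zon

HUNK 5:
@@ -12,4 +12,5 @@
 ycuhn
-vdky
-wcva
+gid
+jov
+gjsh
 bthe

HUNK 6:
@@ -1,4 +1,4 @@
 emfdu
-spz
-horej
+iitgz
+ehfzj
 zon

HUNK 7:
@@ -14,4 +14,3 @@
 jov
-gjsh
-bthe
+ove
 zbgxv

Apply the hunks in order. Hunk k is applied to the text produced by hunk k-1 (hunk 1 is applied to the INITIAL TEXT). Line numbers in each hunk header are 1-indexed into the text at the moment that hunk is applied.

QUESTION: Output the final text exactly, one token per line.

Hunk 1: at line 1 remove [pjp,xnkj,nhc] add [spz,tvlq,zon] -> 12 lines: emfdu spz tvlq zon fri oqoqi vcock ycuhn vdky wcva bthe zbgxv
Hunk 2: at line 5 remove [oqoqi] add [raj,hoh,tcqb] -> 14 lines: emfdu spz tvlq zon fri raj hoh tcqb vcock ycuhn vdky wcva bthe zbgxv
Hunk 3: at line 6 remove [hoh] add [ifd,mvvn,xuex] -> 16 lines: emfdu spz tvlq zon fri raj ifd mvvn xuex tcqb vcock ycuhn vdky wcva bthe zbgxv
Hunk 4: at line 2 remove [tvlq] add [horej] -> 16 lines: emfdu spz horej zon fri raj ifd mvvn xuex tcqb vcock ycuhn vdky wcva bthe zbgxv
Hunk 5: at line 12 remove [vdky,wcva] add [gid,jov,gjsh] -> 17 lines: emfdu spz horej zon fri raj ifd mvvn xuex tcqb vcock ycuhn gid jov gjsh bthe zbgxv
Hunk 6: at line 1 remove [spz,horej] add [iitgz,ehfzj] -> 17 lines: emfdu iitgz ehfzj zon fri raj ifd mvvn xuex tcqb vcock ycuhn gid jov gjsh bthe zbgxv
Hunk 7: at line 14 remove [gjsh,bthe] add [ove] -> 16 lines: emfdu iitgz ehfzj zon fri raj ifd mvvn xuex tcqb vcock ycuhn gid jov ove zbgxv

Answer: emfdu
iitgz
ehfzj
zon
fri
raj
ifd
mvvn
xuex
tcqb
vcock
ycuhn
gid
jov
ove
zbgxv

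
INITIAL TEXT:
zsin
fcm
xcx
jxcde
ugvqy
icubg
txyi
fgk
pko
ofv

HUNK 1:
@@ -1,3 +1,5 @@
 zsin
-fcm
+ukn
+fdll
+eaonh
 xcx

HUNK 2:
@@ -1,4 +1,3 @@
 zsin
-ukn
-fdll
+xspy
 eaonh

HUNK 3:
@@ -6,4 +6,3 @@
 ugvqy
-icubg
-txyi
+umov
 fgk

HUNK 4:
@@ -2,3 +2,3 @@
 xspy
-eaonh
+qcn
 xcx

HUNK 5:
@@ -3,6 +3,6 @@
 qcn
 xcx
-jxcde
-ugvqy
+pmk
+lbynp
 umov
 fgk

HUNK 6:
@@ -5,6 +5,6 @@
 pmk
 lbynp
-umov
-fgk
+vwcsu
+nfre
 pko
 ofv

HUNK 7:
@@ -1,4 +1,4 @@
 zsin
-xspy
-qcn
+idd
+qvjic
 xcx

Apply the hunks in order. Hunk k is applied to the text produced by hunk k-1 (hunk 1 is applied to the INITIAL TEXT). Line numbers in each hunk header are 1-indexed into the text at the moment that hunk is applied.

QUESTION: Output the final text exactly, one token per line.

Hunk 1: at line 1 remove [fcm] add [ukn,fdll,eaonh] -> 12 lines: zsin ukn fdll eaonh xcx jxcde ugvqy icubg txyi fgk pko ofv
Hunk 2: at line 1 remove [ukn,fdll] add [xspy] -> 11 lines: zsin xspy eaonh xcx jxcde ugvqy icubg txyi fgk pko ofv
Hunk 3: at line 6 remove [icubg,txyi] add [umov] -> 10 lines: zsin xspy eaonh xcx jxcde ugvqy umov fgk pko ofv
Hunk 4: at line 2 remove [eaonh] add [qcn] -> 10 lines: zsin xspy qcn xcx jxcde ugvqy umov fgk pko ofv
Hunk 5: at line 3 remove [jxcde,ugvqy] add [pmk,lbynp] -> 10 lines: zsin xspy qcn xcx pmk lbynp umov fgk pko ofv
Hunk 6: at line 5 remove [umov,fgk] add [vwcsu,nfre] -> 10 lines: zsin xspy qcn xcx pmk lbynp vwcsu nfre pko ofv
Hunk 7: at line 1 remove [xspy,qcn] add [idd,qvjic] -> 10 lines: zsin idd qvjic xcx pmk lbynp vwcsu nfre pko ofv

Answer: zsin
idd
qvjic
xcx
pmk
lbynp
vwcsu
nfre
pko
ofv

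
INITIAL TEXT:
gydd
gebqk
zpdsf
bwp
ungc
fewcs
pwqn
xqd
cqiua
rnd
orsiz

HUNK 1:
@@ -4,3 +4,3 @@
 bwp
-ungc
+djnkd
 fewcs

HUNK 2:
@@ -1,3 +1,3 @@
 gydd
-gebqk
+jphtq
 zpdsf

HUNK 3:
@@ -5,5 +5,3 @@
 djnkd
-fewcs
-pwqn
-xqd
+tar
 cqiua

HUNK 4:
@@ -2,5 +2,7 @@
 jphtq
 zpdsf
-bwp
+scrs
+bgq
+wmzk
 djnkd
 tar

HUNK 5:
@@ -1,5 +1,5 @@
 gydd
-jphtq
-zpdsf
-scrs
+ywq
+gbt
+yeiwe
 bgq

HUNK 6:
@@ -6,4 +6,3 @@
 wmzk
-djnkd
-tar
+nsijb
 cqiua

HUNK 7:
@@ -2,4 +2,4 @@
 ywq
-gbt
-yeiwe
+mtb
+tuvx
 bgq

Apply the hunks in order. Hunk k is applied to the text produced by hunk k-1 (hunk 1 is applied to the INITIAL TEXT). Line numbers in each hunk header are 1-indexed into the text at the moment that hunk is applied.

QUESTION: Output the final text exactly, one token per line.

Answer: gydd
ywq
mtb
tuvx
bgq
wmzk
nsijb
cqiua
rnd
orsiz

Derivation:
Hunk 1: at line 4 remove [ungc] add [djnkd] -> 11 lines: gydd gebqk zpdsf bwp djnkd fewcs pwqn xqd cqiua rnd orsiz
Hunk 2: at line 1 remove [gebqk] add [jphtq] -> 11 lines: gydd jphtq zpdsf bwp djnkd fewcs pwqn xqd cqiua rnd orsiz
Hunk 3: at line 5 remove [fewcs,pwqn,xqd] add [tar] -> 9 lines: gydd jphtq zpdsf bwp djnkd tar cqiua rnd orsiz
Hunk 4: at line 2 remove [bwp] add [scrs,bgq,wmzk] -> 11 lines: gydd jphtq zpdsf scrs bgq wmzk djnkd tar cqiua rnd orsiz
Hunk 5: at line 1 remove [jphtq,zpdsf,scrs] add [ywq,gbt,yeiwe] -> 11 lines: gydd ywq gbt yeiwe bgq wmzk djnkd tar cqiua rnd orsiz
Hunk 6: at line 6 remove [djnkd,tar] add [nsijb] -> 10 lines: gydd ywq gbt yeiwe bgq wmzk nsijb cqiua rnd orsiz
Hunk 7: at line 2 remove [gbt,yeiwe] add [mtb,tuvx] -> 10 lines: gydd ywq mtb tuvx bgq wmzk nsijb cqiua rnd orsiz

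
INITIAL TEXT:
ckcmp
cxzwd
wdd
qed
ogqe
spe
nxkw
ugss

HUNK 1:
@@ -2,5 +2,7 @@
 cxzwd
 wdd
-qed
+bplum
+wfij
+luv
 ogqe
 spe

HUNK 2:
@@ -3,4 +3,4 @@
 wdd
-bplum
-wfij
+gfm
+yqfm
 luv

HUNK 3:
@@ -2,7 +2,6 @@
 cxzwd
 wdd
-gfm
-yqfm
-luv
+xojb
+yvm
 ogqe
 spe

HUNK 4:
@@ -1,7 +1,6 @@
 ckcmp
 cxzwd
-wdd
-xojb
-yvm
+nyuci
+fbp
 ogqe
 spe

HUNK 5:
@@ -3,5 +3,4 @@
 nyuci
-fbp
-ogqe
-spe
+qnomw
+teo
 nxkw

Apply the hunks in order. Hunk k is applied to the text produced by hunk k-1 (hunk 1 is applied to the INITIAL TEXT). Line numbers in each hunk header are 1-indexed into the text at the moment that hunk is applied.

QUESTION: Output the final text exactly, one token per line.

Answer: ckcmp
cxzwd
nyuci
qnomw
teo
nxkw
ugss

Derivation:
Hunk 1: at line 2 remove [qed] add [bplum,wfij,luv] -> 10 lines: ckcmp cxzwd wdd bplum wfij luv ogqe spe nxkw ugss
Hunk 2: at line 3 remove [bplum,wfij] add [gfm,yqfm] -> 10 lines: ckcmp cxzwd wdd gfm yqfm luv ogqe spe nxkw ugss
Hunk 3: at line 2 remove [gfm,yqfm,luv] add [xojb,yvm] -> 9 lines: ckcmp cxzwd wdd xojb yvm ogqe spe nxkw ugss
Hunk 4: at line 1 remove [wdd,xojb,yvm] add [nyuci,fbp] -> 8 lines: ckcmp cxzwd nyuci fbp ogqe spe nxkw ugss
Hunk 5: at line 3 remove [fbp,ogqe,spe] add [qnomw,teo] -> 7 lines: ckcmp cxzwd nyuci qnomw teo nxkw ugss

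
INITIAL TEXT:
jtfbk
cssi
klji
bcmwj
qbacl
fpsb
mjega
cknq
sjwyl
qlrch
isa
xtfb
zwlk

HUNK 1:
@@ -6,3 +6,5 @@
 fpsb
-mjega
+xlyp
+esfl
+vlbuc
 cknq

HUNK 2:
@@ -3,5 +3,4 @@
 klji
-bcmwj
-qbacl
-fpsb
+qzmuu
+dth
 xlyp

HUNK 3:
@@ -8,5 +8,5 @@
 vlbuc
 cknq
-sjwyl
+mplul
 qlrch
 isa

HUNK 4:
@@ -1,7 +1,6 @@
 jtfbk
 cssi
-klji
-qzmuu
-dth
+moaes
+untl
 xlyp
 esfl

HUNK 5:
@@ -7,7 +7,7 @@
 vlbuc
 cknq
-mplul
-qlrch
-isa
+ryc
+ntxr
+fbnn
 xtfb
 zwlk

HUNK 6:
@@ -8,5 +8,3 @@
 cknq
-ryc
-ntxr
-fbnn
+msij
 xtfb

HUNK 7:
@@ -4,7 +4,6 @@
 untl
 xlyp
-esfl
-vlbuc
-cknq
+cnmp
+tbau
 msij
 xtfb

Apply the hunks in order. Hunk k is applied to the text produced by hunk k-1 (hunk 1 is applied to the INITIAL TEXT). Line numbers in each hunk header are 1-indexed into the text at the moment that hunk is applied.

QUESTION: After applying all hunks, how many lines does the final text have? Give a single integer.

Hunk 1: at line 6 remove [mjega] add [xlyp,esfl,vlbuc] -> 15 lines: jtfbk cssi klji bcmwj qbacl fpsb xlyp esfl vlbuc cknq sjwyl qlrch isa xtfb zwlk
Hunk 2: at line 3 remove [bcmwj,qbacl,fpsb] add [qzmuu,dth] -> 14 lines: jtfbk cssi klji qzmuu dth xlyp esfl vlbuc cknq sjwyl qlrch isa xtfb zwlk
Hunk 3: at line 8 remove [sjwyl] add [mplul] -> 14 lines: jtfbk cssi klji qzmuu dth xlyp esfl vlbuc cknq mplul qlrch isa xtfb zwlk
Hunk 4: at line 1 remove [klji,qzmuu,dth] add [moaes,untl] -> 13 lines: jtfbk cssi moaes untl xlyp esfl vlbuc cknq mplul qlrch isa xtfb zwlk
Hunk 5: at line 7 remove [mplul,qlrch,isa] add [ryc,ntxr,fbnn] -> 13 lines: jtfbk cssi moaes untl xlyp esfl vlbuc cknq ryc ntxr fbnn xtfb zwlk
Hunk 6: at line 8 remove [ryc,ntxr,fbnn] add [msij] -> 11 lines: jtfbk cssi moaes untl xlyp esfl vlbuc cknq msij xtfb zwlk
Hunk 7: at line 4 remove [esfl,vlbuc,cknq] add [cnmp,tbau] -> 10 lines: jtfbk cssi moaes untl xlyp cnmp tbau msij xtfb zwlk
Final line count: 10

Answer: 10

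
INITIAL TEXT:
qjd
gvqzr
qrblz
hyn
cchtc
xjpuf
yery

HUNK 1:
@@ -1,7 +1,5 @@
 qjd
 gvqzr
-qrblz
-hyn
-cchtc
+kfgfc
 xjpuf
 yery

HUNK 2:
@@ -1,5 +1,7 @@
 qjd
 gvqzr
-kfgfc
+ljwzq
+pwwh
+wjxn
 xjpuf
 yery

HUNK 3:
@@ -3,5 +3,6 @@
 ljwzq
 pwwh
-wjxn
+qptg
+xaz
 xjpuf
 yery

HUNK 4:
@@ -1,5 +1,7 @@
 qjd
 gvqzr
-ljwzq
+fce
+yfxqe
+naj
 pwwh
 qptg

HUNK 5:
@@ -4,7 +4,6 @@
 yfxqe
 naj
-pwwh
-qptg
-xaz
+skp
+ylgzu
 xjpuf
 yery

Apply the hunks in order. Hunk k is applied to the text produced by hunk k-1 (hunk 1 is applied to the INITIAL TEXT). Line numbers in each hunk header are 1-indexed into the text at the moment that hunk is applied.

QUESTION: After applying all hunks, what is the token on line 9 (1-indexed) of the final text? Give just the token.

Answer: yery

Derivation:
Hunk 1: at line 1 remove [qrblz,hyn,cchtc] add [kfgfc] -> 5 lines: qjd gvqzr kfgfc xjpuf yery
Hunk 2: at line 1 remove [kfgfc] add [ljwzq,pwwh,wjxn] -> 7 lines: qjd gvqzr ljwzq pwwh wjxn xjpuf yery
Hunk 3: at line 3 remove [wjxn] add [qptg,xaz] -> 8 lines: qjd gvqzr ljwzq pwwh qptg xaz xjpuf yery
Hunk 4: at line 1 remove [ljwzq] add [fce,yfxqe,naj] -> 10 lines: qjd gvqzr fce yfxqe naj pwwh qptg xaz xjpuf yery
Hunk 5: at line 4 remove [pwwh,qptg,xaz] add [skp,ylgzu] -> 9 lines: qjd gvqzr fce yfxqe naj skp ylgzu xjpuf yery
Final line 9: yery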